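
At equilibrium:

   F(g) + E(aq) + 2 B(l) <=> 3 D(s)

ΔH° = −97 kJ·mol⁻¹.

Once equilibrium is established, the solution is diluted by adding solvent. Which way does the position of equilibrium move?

left

Dilution lowers every aqueous concentration by the same factor. Δn_aq = 0 − 1 = -1, so the system shifts toward the side with more dissolved moles — to the left.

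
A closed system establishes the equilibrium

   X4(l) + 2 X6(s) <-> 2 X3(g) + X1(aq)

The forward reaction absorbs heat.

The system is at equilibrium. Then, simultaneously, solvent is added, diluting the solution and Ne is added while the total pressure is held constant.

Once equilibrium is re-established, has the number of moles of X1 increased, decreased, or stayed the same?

Dilution lowers every aqueous concentration by the same factor. Δn_aq = 1 − 0 = +1, so the system shifts toward the side with more dissolved moles — to the right.
Adding inert gas at constant total pressure expands the volume and lowers every reacting partial pressure. With Δn_gas = 2 − 0 = +2, Q moves away from K toward the side with fewer gas moles, so the system shifts toward the side with more gas moles — to the right.
The net shift is to the right. X1 is a product, so its amount increases.

increases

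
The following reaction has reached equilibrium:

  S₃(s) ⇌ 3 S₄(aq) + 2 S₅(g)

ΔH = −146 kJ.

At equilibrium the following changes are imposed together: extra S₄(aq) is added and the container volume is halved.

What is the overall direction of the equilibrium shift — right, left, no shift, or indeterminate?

left

Adding S₄ (aq), a product, drives the reaction to the left.
Gas moles: reactants 0, products 2 (Δn_gas = +2). Compression shifts the system toward the side with fewer moles of gas — to the left.
All effects act in the same direction — net shift to the left.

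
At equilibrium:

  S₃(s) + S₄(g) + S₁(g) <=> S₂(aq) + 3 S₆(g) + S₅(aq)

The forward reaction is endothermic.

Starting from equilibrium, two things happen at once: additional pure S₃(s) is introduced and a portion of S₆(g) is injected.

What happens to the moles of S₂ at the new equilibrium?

decreases

S₃ is a pure solid; its activity is 1 regardless of amount, so Q is unaffected — no shift from this change.
Adding S₆ (g), a product, drives the reaction to the left.
The net shift is to the left. S₂ is a product, so its amount decreases.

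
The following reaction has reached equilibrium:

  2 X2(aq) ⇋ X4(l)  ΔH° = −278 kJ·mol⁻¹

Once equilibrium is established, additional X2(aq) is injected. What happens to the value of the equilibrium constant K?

The equilibrium constant depends only on temperature. This perturbation may move the position of equilibrium, but since T is unchanged, K itself is unchanged.

unchanged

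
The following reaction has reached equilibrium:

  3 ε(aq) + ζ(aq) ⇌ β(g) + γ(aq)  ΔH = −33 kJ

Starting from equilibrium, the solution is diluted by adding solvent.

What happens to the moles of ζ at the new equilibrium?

increases

Dilution lowers every aqueous concentration by the same factor. Δn_aq = 1 − 4 = -3, so the system shifts toward the side with more dissolved moles — to the left.
The net shift is to the left. ζ is a reactant, so its amount increases.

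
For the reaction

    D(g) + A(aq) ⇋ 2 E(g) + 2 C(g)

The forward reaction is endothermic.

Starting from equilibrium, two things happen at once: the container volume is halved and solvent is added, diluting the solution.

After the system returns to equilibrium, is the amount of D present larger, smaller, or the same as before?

Gas moles: reactants 1, products 4 (Δn_gas = +3). Compression shifts the system toward the side with fewer moles of gas — to the left.
Dilution lowers every aqueous concentration by the same factor. Δn_aq = 0 − 1 = -1, so the system shifts toward the side with more dissolved moles — to the left.
The net shift is to the left. D is a reactant, so its amount increases.

increases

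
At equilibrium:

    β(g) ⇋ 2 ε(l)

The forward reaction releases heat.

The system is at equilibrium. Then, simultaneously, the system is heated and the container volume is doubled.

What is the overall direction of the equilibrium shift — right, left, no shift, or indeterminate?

left

The forward reaction is exothermic. Raising T favours the endothermic direction — shift to the left.
Gas moles: reactants 1, products 0 (Δn_gas = -1). Expansion shifts the system toward the side with more moles of gas — to the left.
All effects act in the same direction — net shift to the left.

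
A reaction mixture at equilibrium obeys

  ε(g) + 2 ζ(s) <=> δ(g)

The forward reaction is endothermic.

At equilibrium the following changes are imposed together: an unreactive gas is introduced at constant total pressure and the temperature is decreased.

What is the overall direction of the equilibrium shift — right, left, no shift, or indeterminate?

left

Adding inert gas at constant total pressure expands the volume, scaling every reacting partial pressure by the same factor. Δn_gas = 1 − 1 = 0, so Q is unchanged — no shift.
The forward reaction is endothermic. Lowering T favours the exothermic direction — shift to the left.
Only the nonzero effect(s) matter; the net shift is to the left.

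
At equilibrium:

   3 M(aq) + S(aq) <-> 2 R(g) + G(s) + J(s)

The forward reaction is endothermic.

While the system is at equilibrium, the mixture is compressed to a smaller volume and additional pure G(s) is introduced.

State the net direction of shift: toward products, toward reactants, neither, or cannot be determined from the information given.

Gas moles: reactants 0, products 2 (Δn_gas = +2). Compression shifts the system toward the side with fewer moles of gas — to the left.
G is a pure solid; its activity is 1 regardless of amount, so Q is unaffected — no shift from this change.
Only the nonzero effect(s) matter; the net shift is to the left.

left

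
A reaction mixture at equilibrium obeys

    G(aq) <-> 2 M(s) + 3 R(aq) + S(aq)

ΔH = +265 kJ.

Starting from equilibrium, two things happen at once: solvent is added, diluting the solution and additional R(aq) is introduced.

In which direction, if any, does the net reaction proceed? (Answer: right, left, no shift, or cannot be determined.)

Dilution lowers every aqueous concentration by the same factor. Δn_aq = 4 − 1 = +3, so the system shifts toward the side with more dissolved moles — to the right.
Adding R (aq), a product, drives the reaction to the left.
The individual effects push in opposite directions; without quantitative information the net direction cannot be determined.

cannot be determined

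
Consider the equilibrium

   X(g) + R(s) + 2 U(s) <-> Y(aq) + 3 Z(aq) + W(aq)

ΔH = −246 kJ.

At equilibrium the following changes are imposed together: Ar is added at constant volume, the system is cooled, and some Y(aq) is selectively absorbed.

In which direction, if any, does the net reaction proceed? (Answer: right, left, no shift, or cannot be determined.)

At constant volume, adding an inert gas leaves every reacting species' partial pressure unchanged, so Q is unchanged — no shift from this change.
The forward reaction is exothermic. Lowering T favours the exothermic direction — shift to the right.
Removing Y (aq), a product, drives the reaction to the right.
Only the nonzero effect(s) matter; the net shift is to the right.

right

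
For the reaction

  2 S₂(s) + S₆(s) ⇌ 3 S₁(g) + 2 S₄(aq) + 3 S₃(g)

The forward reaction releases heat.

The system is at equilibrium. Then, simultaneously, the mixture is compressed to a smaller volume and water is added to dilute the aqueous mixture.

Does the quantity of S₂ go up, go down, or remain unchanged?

cannot be determined

Gas moles: reactants 0, products 6 (Δn_gas = +6). Compression shifts the system toward the side with fewer moles of gas — to the left.
Dilution lowers every aqueous concentration by the same factor. Δn_aq = 2 − 0 = +2, so the system shifts toward the side with more dissolved moles — to the right.
The two effects oppose each other, so the net shift — and hence the change in S₂ — cannot be determined from the given information.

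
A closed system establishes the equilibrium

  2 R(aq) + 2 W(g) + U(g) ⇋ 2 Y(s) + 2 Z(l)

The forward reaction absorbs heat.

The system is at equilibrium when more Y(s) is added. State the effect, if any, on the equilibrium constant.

The equilibrium constant depends only on temperature. This perturbation changes neither the position of equilibrium nor K.

unchanged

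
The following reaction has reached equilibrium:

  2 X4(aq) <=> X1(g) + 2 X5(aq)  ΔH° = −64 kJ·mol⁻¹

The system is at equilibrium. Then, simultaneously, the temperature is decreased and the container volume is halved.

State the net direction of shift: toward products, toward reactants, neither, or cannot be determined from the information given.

cannot be determined

The forward reaction is exothermic. Lowering T favours the exothermic direction — shift to the right.
Gas moles: reactants 0, products 1 (Δn_gas = +1). Compression shifts the system toward the side with fewer moles of gas — to the left.
The individual effects push in opposite directions; without quantitative information the net direction cannot be determined.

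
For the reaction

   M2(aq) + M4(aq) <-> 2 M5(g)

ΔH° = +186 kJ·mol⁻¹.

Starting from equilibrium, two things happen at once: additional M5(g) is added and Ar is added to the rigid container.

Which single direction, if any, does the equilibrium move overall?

Adding M5 (g), a product, drives the reaction to the left.
At constant volume, adding an inert gas leaves every reacting species' partial pressure unchanged, so Q is unchanged — no shift from this change.
Only the nonzero effect(s) matter; the net shift is to the left.

left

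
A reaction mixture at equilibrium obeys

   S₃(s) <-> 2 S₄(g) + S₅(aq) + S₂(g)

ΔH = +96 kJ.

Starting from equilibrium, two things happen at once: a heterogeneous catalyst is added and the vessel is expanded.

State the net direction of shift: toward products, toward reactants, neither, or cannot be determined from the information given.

right

A catalyst speeds both forward and reverse rates equally; it changes neither Q nor K — no shift from this change.
Gas moles: reactants 0, products 3 (Δn_gas = +3). Expansion shifts the system toward the side with more moles of gas — to the right.
Only the nonzero effect(s) matter; the net shift is to the right.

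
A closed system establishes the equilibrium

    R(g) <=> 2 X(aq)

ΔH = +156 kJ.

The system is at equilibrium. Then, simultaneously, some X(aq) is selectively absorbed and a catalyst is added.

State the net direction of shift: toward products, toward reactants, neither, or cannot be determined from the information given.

right

Removing X (aq), a product, drives the reaction to the right.
A catalyst speeds both forward and reverse rates equally; it changes neither Q nor K — no shift from this change.
Only the nonzero effect(s) matter; the net shift is to the right.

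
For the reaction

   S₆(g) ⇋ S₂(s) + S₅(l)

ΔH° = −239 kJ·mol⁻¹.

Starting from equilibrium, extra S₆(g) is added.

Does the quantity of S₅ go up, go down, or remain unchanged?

Adding S₆ (g), a reactant, drives the reaction to the right.
The net shift is to the right. S₅ is a product, so its amount increases.

increases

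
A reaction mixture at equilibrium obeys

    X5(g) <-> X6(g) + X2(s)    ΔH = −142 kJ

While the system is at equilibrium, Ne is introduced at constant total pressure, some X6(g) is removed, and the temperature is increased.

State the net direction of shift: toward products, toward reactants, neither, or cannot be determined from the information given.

cannot be determined

Adding inert gas at constant total pressure expands the volume, scaling every reacting partial pressure by the same factor. Δn_gas = 1 − 1 = 0, so Q is unchanged — no shift.
Removing X6 (g), a product, drives the reaction to the right.
The forward reaction is exothermic. Raising T favours the endothermic direction — shift to the left.
The individual effects push in opposite directions; without quantitative information the net direction cannot be determined.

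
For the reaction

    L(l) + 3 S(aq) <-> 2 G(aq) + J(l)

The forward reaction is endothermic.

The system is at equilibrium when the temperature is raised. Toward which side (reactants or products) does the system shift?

The forward reaction is endothermic. Raising T favours the endothermic direction — shift to the right.

right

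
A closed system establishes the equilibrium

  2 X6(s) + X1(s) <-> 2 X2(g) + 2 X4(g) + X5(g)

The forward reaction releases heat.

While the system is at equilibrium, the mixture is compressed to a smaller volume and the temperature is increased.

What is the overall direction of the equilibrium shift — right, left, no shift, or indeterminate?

left

Gas moles: reactants 0, products 5 (Δn_gas = +5). Compression shifts the system toward the side with fewer moles of gas — to the left.
The forward reaction is exothermic. Raising T favours the endothermic direction — shift to the left.
All effects act in the same direction — net shift to the left.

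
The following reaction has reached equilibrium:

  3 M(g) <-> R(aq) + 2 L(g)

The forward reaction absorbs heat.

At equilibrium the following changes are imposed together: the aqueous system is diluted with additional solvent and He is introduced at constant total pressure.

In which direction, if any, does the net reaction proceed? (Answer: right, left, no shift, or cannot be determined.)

cannot be determined

Dilution lowers every aqueous concentration by the same factor. Δn_aq = 1 − 0 = +1, so the system shifts toward the side with more dissolved moles — to the right.
Adding inert gas at constant total pressure expands the volume and lowers every reacting partial pressure. With Δn_gas = 2 − 3 = -1, Q moves away from K toward the side with fewer gas moles, so the system shifts toward the side with more gas moles — to the left.
The individual effects push in opposite directions; without quantitative information the net direction cannot be determined.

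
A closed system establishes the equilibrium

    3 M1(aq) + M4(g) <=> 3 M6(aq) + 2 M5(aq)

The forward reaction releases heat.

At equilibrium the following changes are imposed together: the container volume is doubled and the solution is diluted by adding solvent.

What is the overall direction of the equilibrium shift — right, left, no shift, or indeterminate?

cannot be determined

Gas moles: reactants 1, products 0 (Δn_gas = -1). Expansion shifts the system toward the side with more moles of gas — to the left.
Dilution lowers every aqueous concentration by the same factor. Δn_aq = 5 − 3 = +2, so the system shifts toward the side with more dissolved moles — to the right.
The individual effects push in opposite directions; without quantitative information the net direction cannot be determined.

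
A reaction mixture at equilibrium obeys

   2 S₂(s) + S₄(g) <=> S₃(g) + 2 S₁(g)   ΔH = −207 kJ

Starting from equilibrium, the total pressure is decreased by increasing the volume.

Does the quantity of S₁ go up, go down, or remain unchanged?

Gas moles: reactants 1, products 3 (Δn_gas = +2). Expansion shifts the system toward the side with more moles of gas — to the right.
The net shift is to the right. S₁ is a product, so its amount increases.

increases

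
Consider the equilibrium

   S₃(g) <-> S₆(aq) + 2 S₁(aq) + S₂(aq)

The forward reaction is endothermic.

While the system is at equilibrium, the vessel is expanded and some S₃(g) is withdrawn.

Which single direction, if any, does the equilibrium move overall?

left

Gas moles: reactants 1, products 0 (Δn_gas = -1). Expansion shifts the system toward the side with more moles of gas — to the left.
Removing S₃ (g), a reactant, drives the reaction to the left.
All effects act in the same direction — net shift to the left.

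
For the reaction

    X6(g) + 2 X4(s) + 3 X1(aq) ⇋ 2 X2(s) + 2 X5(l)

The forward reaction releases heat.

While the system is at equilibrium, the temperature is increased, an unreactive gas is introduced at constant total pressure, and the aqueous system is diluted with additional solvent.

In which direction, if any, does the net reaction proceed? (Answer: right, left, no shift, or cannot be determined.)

left

The forward reaction is exothermic. Raising T favours the endothermic direction — shift to the left.
Adding inert gas at constant total pressure expands the volume and lowers every reacting partial pressure. With Δn_gas = 0 − 1 = -1, Q moves away from K toward the side with fewer gas moles, so the system shifts toward the side with more gas moles — to the left.
Dilution lowers every aqueous concentration by the same factor. Δn_aq = 0 − 3 = -3, so the system shifts toward the side with more dissolved moles — to the left.
All effects act in the same direction — net shift to the left.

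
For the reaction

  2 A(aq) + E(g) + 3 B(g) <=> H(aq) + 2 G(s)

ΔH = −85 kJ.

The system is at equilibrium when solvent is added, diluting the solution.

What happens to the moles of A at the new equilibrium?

increases

Dilution lowers every aqueous concentration by the same factor. Δn_aq = 1 − 2 = -1, so the system shifts toward the side with more dissolved moles — to the left.
The net shift is to the left. A is a reactant, so its amount increases.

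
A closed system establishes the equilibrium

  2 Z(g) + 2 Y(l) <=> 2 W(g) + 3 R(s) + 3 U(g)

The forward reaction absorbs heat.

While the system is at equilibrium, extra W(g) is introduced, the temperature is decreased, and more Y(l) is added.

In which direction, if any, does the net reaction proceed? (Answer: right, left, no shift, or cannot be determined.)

left

Adding W (g), a product, drives the reaction to the left.
The forward reaction is endothermic. Lowering T favours the exothermic direction — shift to the left.
Y is a pure liquid; its activity is 1 regardless of amount, so Q is unaffected — no shift from this change.
Only the nonzero effect(s) matter; the net shift is to the left.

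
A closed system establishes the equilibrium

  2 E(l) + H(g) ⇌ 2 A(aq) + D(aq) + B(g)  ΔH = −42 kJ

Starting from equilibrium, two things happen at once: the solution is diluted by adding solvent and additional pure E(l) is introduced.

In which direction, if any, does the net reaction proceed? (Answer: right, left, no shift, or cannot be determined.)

Dilution lowers every aqueous concentration by the same factor. Δn_aq = 3 − 0 = +3, so the system shifts toward the side with more dissolved moles — to the right.
E is a pure liquid; its activity is 1 regardless of amount, so Q is unaffected — no shift from this change.
Only the nonzero effect(s) matter; the net shift is to the right.

right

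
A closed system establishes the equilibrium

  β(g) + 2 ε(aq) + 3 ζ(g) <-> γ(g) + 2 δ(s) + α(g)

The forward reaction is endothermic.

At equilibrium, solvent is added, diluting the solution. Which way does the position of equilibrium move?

Dilution lowers every aqueous concentration by the same factor. Δn_aq = 0 − 2 = -2, so the system shifts toward the side with more dissolved moles — to the left.

left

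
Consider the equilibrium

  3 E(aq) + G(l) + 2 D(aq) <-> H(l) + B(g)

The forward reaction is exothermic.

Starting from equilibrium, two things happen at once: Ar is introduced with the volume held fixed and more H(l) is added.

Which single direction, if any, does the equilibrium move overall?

no shift

At constant volume, adding an inert gas leaves every reacting species' partial pressure unchanged, so Q is unchanged — no shift from this change.
H is a pure liquid; its activity is 1 regardless of amount, so Q is unaffected — no shift from this change.
None of the changes alters Q relative to K, so there is no net shift.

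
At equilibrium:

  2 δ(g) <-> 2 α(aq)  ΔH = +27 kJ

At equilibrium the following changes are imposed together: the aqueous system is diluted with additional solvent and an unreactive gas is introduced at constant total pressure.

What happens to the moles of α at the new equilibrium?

cannot be determined

Dilution lowers every aqueous concentration by the same factor. Δn_aq = 2 − 0 = +2, so the system shifts toward the side with more dissolved moles — to the right.
Adding inert gas at constant total pressure expands the volume and lowers every reacting partial pressure. With Δn_gas = 0 − 2 = -2, Q moves away from K toward the side with fewer gas moles, so the system shifts toward the side with more gas moles — to the left.
The two effects oppose each other, so the net shift — and hence the change in α — cannot be determined from the given information.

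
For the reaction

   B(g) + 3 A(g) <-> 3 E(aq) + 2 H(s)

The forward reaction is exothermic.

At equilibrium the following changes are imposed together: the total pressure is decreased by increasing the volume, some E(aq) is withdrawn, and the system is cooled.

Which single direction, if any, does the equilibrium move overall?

Gas moles: reactants 4, products 0 (Δn_gas = -4). Expansion shifts the system toward the side with more moles of gas — to the left.
Removing E (aq), a product, drives the reaction to the right.
The forward reaction is exothermic. Lowering T favours the exothermic direction — shift to the right.
The individual effects push in opposite directions; without quantitative information the net direction cannot be determined.

cannot be determined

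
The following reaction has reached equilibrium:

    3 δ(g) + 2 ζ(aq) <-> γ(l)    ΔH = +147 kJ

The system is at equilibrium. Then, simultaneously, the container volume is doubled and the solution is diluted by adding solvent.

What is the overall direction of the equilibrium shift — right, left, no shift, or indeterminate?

left

Gas moles: reactants 3, products 0 (Δn_gas = -3). Expansion shifts the system toward the side with more moles of gas — to the left.
Dilution lowers every aqueous concentration by the same factor. Δn_aq = 0 − 2 = -2, so the system shifts toward the side with more dissolved moles — to the left.
All effects act in the same direction — net shift to the left.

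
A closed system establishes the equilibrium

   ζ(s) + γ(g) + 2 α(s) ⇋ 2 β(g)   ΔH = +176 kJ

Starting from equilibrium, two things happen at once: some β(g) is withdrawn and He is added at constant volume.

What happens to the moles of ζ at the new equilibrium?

decreases

Removing β (g), a product, drives the reaction to the right.
At constant volume, adding an inert gas leaves every reacting species' partial pressure unchanged, so Q is unchanged — no shift from this change.
The net shift is to the right. ζ is a reactant, so its amount decreases.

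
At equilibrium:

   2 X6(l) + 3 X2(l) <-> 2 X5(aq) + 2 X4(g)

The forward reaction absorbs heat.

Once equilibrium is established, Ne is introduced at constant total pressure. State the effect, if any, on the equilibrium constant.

The equilibrium constant depends only on temperature. This perturbation may move the position of equilibrium, but since T is unchanged, K itself is unchanged.

unchanged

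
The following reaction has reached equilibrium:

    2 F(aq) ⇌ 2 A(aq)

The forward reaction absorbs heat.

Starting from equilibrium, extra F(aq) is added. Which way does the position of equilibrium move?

Adding F (aq), a reactant, drives the reaction to the right.

right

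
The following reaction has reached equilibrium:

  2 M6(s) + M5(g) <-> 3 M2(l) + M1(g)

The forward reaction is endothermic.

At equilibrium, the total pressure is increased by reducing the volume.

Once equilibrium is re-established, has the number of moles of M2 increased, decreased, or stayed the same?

Gas moles: reactants 1, products 1. Δn_gas = 0, so a volume change leaves Q equal to K — no shift from this change.
No net shift occurs, so the amount of M2 is unchanged.

unchanged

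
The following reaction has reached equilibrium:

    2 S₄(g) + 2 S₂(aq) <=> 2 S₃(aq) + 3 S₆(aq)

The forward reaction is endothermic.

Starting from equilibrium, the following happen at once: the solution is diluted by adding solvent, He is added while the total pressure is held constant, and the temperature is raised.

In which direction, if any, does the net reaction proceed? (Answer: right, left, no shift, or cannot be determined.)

Dilution lowers every aqueous concentration by the same factor. Δn_aq = 5 − 2 = +3, so the system shifts toward the side with more dissolved moles — to the right.
Adding inert gas at constant total pressure expands the volume and lowers every reacting partial pressure. With Δn_gas = 0 − 2 = -2, Q moves away from K toward the side with fewer gas moles, so the system shifts toward the side with more gas moles — to the left.
The forward reaction is endothermic. Raising T favours the endothermic direction — shift to the right.
The individual effects push in opposite directions; without quantitative information the net direction cannot be determined.

cannot be determined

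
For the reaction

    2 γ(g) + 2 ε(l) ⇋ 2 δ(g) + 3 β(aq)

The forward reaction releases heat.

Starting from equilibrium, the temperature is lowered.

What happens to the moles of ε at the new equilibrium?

The forward reaction is exothermic. Lowering T favours the exothermic direction — shift to the right.
The net shift is to the right. ε is a reactant, so its amount decreases.

decreases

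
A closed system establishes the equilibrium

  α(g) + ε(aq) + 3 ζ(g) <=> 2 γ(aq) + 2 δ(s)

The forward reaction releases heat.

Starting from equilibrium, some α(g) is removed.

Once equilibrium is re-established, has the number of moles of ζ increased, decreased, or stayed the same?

increases

Removing α (g), a reactant, drives the reaction to the left.
The net shift is to the left. ζ is a reactant, so its amount increases.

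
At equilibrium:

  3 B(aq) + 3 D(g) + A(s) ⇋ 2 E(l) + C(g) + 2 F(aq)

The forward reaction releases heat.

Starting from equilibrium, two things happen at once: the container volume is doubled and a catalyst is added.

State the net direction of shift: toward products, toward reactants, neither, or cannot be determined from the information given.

left

Gas moles: reactants 3, products 1 (Δn_gas = -2). Expansion shifts the system toward the side with more moles of gas — to the left.
A catalyst speeds both forward and reverse rates equally; it changes neither Q nor K — no shift from this change.
Only the nonzero effect(s) matter; the net shift is to the left.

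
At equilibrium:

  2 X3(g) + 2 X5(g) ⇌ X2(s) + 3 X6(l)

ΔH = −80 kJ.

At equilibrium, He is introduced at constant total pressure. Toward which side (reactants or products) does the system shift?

Adding inert gas at constant total pressure expands the volume and lowers every reacting partial pressure. With Δn_gas = 0 − 4 = -4, Q moves away from K toward the side with fewer gas moles, so the system shifts toward the side with more gas moles — to the left.

left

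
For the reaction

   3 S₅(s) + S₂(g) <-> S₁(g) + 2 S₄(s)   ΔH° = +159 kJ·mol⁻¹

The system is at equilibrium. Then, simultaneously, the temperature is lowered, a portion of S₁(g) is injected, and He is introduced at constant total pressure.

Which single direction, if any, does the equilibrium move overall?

The forward reaction is endothermic. Lowering T favours the exothermic direction — shift to the left.
Adding S₁ (g), a product, drives the reaction to the left.
Adding inert gas at constant total pressure expands the volume, scaling every reacting partial pressure by the same factor. Δn_gas = 1 − 1 = 0, so Q is unchanged — no shift.
Only the nonzero effect(s) matter; the net shift is to the left.

left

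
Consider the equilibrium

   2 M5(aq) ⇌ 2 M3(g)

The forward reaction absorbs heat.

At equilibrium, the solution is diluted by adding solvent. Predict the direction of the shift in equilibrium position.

left

Dilution lowers every aqueous concentration by the same factor. Δn_aq = 0 − 2 = -2, so the system shifts toward the side with more dissolved moles — to the left.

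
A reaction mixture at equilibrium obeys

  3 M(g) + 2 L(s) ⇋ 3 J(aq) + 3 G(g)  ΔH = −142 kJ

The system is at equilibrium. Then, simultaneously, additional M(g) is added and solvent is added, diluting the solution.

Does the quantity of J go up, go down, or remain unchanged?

increases

Adding M (g), a reactant, drives the reaction to the right.
Dilution lowers every aqueous concentration by the same factor. Δn_aq = 3 − 0 = +3, so the system shifts toward the side with more dissolved moles — to the right.
The net shift is to the right. J is a product, so its amount increases.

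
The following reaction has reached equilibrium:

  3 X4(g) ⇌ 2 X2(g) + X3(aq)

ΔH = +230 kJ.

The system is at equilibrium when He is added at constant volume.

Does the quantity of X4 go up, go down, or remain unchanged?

unchanged

At constant volume, adding an inert gas leaves every reacting species' partial pressure unchanged, so Q is unchanged — no shift from this change.
No net shift occurs, so the amount of X4 is unchanged.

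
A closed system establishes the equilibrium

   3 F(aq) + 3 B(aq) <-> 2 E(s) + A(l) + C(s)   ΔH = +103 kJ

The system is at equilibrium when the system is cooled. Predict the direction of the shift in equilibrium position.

left

The forward reaction is endothermic. Lowering T favours the exothermic direction — shift to the left.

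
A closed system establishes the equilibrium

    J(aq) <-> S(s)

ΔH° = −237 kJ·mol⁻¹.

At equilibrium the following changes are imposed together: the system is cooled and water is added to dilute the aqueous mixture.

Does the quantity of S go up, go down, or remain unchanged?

cannot be determined

The forward reaction is exothermic. Lowering T favours the exothermic direction — shift to the right.
Dilution lowers every aqueous concentration by the same factor. Δn_aq = 0 − 1 = -1, so the system shifts toward the side with more dissolved moles — to the left.
The two effects oppose each other, so the net shift — and hence the change in S — cannot be determined from the given information.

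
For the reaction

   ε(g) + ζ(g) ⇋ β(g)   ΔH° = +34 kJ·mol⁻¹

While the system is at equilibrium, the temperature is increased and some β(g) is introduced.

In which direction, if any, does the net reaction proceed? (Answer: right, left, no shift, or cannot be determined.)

cannot be determined

The forward reaction is endothermic. Raising T favours the endothermic direction — shift to the right.
Adding β (g), a product, drives the reaction to the left.
The individual effects push in opposite directions; without quantitative information the net direction cannot be determined.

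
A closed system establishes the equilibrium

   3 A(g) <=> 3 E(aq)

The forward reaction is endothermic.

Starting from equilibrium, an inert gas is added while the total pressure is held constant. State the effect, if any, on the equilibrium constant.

The equilibrium constant depends only on temperature. This perturbation may move the position of equilibrium, but since T is unchanged, K itself is unchanged.

unchanged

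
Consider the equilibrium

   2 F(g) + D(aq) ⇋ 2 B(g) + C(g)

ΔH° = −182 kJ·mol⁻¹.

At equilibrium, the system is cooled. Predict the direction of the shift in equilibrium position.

right

The forward reaction is exothermic. Lowering T favours the exothermic direction — shift to the right.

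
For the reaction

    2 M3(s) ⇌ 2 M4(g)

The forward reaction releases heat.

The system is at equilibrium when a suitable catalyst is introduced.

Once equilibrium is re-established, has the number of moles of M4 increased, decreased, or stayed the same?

A catalyst speeds both forward and reverse rates equally; it changes neither Q nor K — no shift from this change.
No net shift occurs, so the amount of M4 is unchanged.

unchanged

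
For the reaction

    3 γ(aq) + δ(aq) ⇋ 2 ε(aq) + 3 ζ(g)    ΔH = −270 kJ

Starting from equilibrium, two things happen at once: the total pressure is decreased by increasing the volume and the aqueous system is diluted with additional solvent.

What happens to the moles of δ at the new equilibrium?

Gas moles: reactants 0, products 3 (Δn_gas = +3). Expansion shifts the system toward the side with more moles of gas — to the right.
Dilution lowers every aqueous concentration by the same factor. Δn_aq = 2 − 4 = -2, so the system shifts toward the side with more dissolved moles — to the left.
The two effects oppose each other, so the net shift — and hence the change in δ — cannot be determined from the given information.

cannot be determined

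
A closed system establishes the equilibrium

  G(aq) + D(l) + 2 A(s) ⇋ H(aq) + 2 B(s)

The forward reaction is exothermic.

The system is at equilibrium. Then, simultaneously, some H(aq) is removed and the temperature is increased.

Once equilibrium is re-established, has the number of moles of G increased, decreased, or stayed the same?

cannot be determined

Removing H (aq), a product, drives the reaction to the right.
The forward reaction is exothermic. Raising T favours the endothermic direction — shift to the left.
The two effects oppose each other, so the net shift — and hence the change in G — cannot be determined from the given information.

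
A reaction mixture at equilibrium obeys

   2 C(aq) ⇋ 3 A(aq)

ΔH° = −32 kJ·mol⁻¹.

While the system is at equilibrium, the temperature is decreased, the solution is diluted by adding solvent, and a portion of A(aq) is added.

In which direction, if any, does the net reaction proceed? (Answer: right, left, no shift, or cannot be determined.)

cannot be determined

The forward reaction is exothermic. Lowering T favours the exothermic direction — shift to the right.
Dilution lowers every aqueous concentration by the same factor. Δn_aq = 3 − 2 = +1, so the system shifts toward the side with more dissolved moles — to the right.
Adding A (aq), a product, drives the reaction to the left.
The individual effects push in opposite directions; without quantitative information the net direction cannot be determined.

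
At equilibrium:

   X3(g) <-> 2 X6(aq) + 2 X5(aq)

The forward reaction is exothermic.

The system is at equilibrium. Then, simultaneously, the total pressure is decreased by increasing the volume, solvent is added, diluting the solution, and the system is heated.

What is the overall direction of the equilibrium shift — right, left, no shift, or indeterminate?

Gas moles: reactants 1, products 0 (Δn_gas = -1). Expansion shifts the system toward the side with more moles of gas — to the left.
Dilution lowers every aqueous concentration by the same factor. Δn_aq = 4 − 0 = +4, so the system shifts toward the side with more dissolved moles — to the right.
The forward reaction is exothermic. Raising T favours the endothermic direction — shift to the left.
The individual effects push in opposite directions; without quantitative information the net direction cannot be determined.

cannot be determined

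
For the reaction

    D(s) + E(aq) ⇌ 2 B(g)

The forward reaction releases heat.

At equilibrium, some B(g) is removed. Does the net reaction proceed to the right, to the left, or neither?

Removing B (g), a product, drives the reaction to the right.

right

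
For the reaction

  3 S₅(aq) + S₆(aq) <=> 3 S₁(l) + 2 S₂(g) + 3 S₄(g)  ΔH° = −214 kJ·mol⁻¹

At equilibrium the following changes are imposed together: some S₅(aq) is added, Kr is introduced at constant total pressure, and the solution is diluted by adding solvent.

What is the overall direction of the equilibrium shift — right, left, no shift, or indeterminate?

cannot be determined

Adding S₅ (aq), a reactant, drives the reaction to the right.
Adding inert gas at constant total pressure expands the volume and lowers every reacting partial pressure. With Δn_gas = 5 − 0 = +5, Q moves away from K toward the side with fewer gas moles, so the system shifts toward the side with more gas moles — to the right.
Dilution lowers every aqueous concentration by the same factor. Δn_aq = 0 − 4 = -4, so the system shifts toward the side with more dissolved moles — to the left.
The individual effects push in opposite directions; without quantitative information the net direction cannot be determined.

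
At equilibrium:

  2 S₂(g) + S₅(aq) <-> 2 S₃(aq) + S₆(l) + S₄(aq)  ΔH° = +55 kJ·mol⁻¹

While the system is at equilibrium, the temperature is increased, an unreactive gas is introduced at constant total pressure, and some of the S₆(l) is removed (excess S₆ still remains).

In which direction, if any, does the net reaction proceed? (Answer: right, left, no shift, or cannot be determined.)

The forward reaction is endothermic. Raising T favours the endothermic direction — shift to the right.
Adding inert gas at constant total pressure expands the volume and lowers every reacting partial pressure. With Δn_gas = 0 − 2 = -2, Q moves away from K toward the side with fewer gas moles, so the system shifts toward the side with more gas moles — to the left.
S₆ is a pure liquid; its activity is 1 regardless of amount, so Q is unaffected — no shift from this change.
The individual effects push in opposite directions; without quantitative information the net direction cannot be determined.

cannot be determined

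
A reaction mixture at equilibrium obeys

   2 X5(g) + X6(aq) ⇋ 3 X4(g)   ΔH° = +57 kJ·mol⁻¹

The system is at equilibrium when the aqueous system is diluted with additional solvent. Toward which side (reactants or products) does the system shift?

Dilution lowers every aqueous concentration by the same factor. Δn_aq = 0 − 1 = -1, so the system shifts toward the side with more dissolved moles — to the left.

left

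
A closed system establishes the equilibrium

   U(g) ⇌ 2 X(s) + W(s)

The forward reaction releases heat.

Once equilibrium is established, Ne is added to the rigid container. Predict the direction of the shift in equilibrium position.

no shift

At constant volume, adding an inert gas leaves every reacting species' partial pressure unchanged, so Q is unchanged — no shift from this change.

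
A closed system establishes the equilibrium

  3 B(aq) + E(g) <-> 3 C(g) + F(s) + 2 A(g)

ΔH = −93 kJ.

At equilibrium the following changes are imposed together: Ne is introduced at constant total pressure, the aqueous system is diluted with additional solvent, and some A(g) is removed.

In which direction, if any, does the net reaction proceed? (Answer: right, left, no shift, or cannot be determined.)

cannot be determined

Adding inert gas at constant total pressure expands the volume and lowers every reacting partial pressure. With Δn_gas = 5 − 1 = +4, Q moves away from K toward the side with fewer gas moles, so the system shifts toward the side with more gas moles — to the right.
Dilution lowers every aqueous concentration by the same factor. Δn_aq = 0 − 3 = -3, so the system shifts toward the side with more dissolved moles — to the left.
Removing A (g), a product, drives the reaction to the right.
The individual effects push in opposite directions; without quantitative information the net direction cannot be determined.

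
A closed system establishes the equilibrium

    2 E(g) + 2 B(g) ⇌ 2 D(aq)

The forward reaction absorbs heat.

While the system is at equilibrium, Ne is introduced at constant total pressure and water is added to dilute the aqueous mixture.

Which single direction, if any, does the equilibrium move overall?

cannot be determined

Adding inert gas at constant total pressure expands the volume and lowers every reacting partial pressure. With Δn_gas = 0 − 4 = -4, Q moves away from K toward the side with fewer gas moles, so the system shifts toward the side with more gas moles — to the left.
Dilution lowers every aqueous concentration by the same factor. Δn_aq = 2 − 0 = +2, so the system shifts toward the side with more dissolved moles — to the right.
The individual effects push in opposite directions; without quantitative information the net direction cannot be determined.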